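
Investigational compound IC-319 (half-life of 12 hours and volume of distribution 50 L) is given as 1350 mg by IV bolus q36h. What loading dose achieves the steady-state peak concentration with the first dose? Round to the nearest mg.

f = (1/2)^(36/12) ≈ 0.125000; accumulation ratio R = 1/(1−f) ≈ 1.14286.
Loading dose to hit Cmax,ss on first dose: D_load = D_maint·R ≈ 1350 × 1.14286 ≈ 1542.86 mg.

1543 mg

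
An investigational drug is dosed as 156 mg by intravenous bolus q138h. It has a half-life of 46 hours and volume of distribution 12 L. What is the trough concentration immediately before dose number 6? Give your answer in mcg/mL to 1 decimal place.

1.9 mcg/mL

f = (1/2)^(τ/t½) = (1/2)^(138/46) ≈ 0.1250.
C₀ = D/Vd = 156/12 ≈ 13.000 mcg/mL.
Before the 6th dose, 5 doses have been given. Superposition: Cmin = C₀·(f + f² + … + f^5).
≈ 13.000 × (0.1250 + 0.0156 + 0.0020 + 0.0002 + 0.0000) ≈ 13.000 × 0.1428 ≈ 1.856 mcg/mL.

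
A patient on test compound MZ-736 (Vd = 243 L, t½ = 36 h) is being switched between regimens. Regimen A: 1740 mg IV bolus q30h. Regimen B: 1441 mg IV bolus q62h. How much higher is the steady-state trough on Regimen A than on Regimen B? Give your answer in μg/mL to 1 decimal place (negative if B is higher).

Regimen A: f = (1/2)^(30/36) ≈ 0.5612; Cmin,ss = (1740/243)·f/(1−f) ≈ 9.158 μg/mL.
Regimen B: f = (1/2)^(62/36) ≈ 0.3031; Cmin,ss = (1441/243)·f/(1−f) ≈ 2.579 μg/mL.
Difference ≈ 9.158 − 2.579 ≈ 6.579 μg/mL.

6.6 μg/mL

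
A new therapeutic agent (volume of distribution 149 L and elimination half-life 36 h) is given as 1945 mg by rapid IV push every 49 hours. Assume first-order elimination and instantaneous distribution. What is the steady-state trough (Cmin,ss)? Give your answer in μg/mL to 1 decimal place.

Over one 49-h interval, 49/36 ≈ 1.3611 half-lives elapse, leaving f ≈ 0.3893 of each dose.
Accumulation ratio R = 1/(1 − f) ≈ 1/0.6107 ≈ 1.6375.
Single-dose peak C₀ = D/Vd = 1945/149 ≈ 13.054 μg/mL.
Steady-state peak Cmax,ss = C₀·R ≈ 13.054 × 1.6375 ≈ 21.376 μg/mL.
Steady-state trough Cmin,ss = Cmax,ss·f ≈ 21.376 × 0.3893 ≈ 8.322 μg/mL.

8.3 μg/mL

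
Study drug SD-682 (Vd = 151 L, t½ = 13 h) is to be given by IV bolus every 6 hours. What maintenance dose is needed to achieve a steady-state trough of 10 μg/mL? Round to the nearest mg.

τ/t½ = 6/13 ≈ 0.46154, so f = (1/2)^(6/13) ≈ 0.726211.
Cmin,ss = (D/Vd)·f/(1−f), so D = Cmin,ss·Vd·(1−f)/f.
D = 10 × 151 × (1−f)/f ≈ 10 × 151 × 0.37701 ≈ 569.29 mg.

569 mg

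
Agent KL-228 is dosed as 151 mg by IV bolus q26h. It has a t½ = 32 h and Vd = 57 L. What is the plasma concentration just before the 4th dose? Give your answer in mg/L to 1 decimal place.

f = (1/2)^(τ/t½) = (1/2)^(26/32) ≈ 0.5694.
C₀ = D/Vd = 151/57 ≈ 2.649 mg/L.
Before the 4th dose, 3 doses have been given. Superposition: Cmin = C₀·(f + f² + … + f^3).
≈ 2.649 × (0.5694 + 0.3242 + 0.1846) ≈ 2.649 × 1.0782 ≈ 2.856 mg/L.

2.9 mg/L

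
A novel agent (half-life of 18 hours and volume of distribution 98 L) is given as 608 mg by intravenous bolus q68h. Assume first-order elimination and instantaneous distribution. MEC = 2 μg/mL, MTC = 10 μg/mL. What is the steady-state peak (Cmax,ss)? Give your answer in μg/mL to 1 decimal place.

6.7 μg/mL

k = ln2/t½ = ln2/18 ≈ 0.038508 h⁻¹; fraction remaining f = e^(−kτ) = e^(−0.038508×68) ≈ 0.0729.
Accumulation ratio R = 1/(1 − f) ≈ 1/0.9271 ≈ 1.0786.
Each bolus raises the concentration by D/Vd = 608/98 ≈ 6.204 μg/mL.
Cmax,ss = C₀/(1 − f) ≈ 6.204/0.9271 ≈ 6.692 μg/mL.
Peak 6.7 μg/mL vs MTC 10 μg/mL: below toxic threshold.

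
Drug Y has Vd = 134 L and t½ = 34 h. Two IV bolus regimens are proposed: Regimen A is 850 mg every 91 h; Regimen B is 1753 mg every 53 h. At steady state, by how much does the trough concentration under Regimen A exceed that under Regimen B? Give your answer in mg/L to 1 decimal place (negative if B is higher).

Regimen A: f = (1/2)^(91/34) ≈ 0.1564; Cmin,ss = (850/134)·f/(1−f) ≈ 1.176 mg/L.
Regimen B: f = (1/2)^(53/34) ≈ 0.3394; Cmin,ss = (1753/134)·f/(1−f) ≈ 6.721 mg/L.
Difference ≈ 1.176 − 6.721 ≈ -5.545 mg/L.

-5.5 mg/L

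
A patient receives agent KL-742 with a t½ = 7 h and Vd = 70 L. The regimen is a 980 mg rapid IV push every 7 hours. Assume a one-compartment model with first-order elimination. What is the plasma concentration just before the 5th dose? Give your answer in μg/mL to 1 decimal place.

f = (1/2)^(τ/t½) = (1/2)^(7/7) ≈ 0.5000.
C₀ = D/Vd = 980/70 ≈ 14.000 μg/mL.
Before the 5th dose, 4 doses have been given. Superposition: Cmin = C₀·(f + f² + … + f^4).
≈ 14.000 × (0.5000 + 0.2500 + 0.1250 + 0.0625) ≈ 14.000 × 0.9375 ≈ 13.125 μg/mL.

13.1 μg/mL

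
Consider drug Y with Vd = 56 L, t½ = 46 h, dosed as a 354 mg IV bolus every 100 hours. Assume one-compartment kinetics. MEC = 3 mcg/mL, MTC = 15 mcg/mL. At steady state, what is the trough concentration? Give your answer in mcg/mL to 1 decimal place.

1.8 mcg/mL

k = ln2/t½ = ln2/46 ≈ 0.015068 h⁻¹; fraction remaining f = e^(−kτ) = e^(−0.015068×100) ≈ 0.2216.
Each bolus raises the concentration by D/Vd = 354/56 ≈ 6.321 mcg/mL.
Steady-state trough Cmin,ss = C₀·f/(1−f) ≈ 6.321 × 0.2216/0.7784 ≈ 1.800 mcg/mL.
Trough 1.8 mcg/mL vs MEC 3 mcg/mL: subtherapeutic.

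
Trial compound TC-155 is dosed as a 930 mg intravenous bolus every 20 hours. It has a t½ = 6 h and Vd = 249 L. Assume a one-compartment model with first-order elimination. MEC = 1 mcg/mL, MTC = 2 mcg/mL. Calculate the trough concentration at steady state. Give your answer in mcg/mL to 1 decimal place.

k = ln2/t½ = ln2/6 ≈ 0.115525 h⁻¹; fraction remaining f = e^(−kτ) = e^(−0.115525×20) ≈ 0.0992.
Accumulation ratio R = 1/(1 − f) ≈ 1/0.9008 ≈ 1.1101.
Single-dose peak C₀ = D/Vd = 930/249 ≈ 3.735 mcg/mL.
Cmax,ss = C₀/(1 − f) ≈ 3.735/0.9008 ≈ 4.146 mcg/mL.
Steady-state trough Cmin,ss = Cmax,ss·f ≈ 4.146 × 0.0992 ≈ 0.411 mcg/mL.
Trough 0.4 mcg/mL vs MEC 1 mcg/mL: subtherapeutic.

0.4 mcg/mL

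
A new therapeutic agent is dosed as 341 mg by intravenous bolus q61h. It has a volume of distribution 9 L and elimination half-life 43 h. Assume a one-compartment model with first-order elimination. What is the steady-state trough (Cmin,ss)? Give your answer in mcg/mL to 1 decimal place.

22.6 mcg/mL

k = ln2/t½ = ln2/43 ≈ 0.016120 h⁻¹; fraction remaining f = e^(−kτ) = e^(−0.016120×61) ≈ 0.3741.
Accumulation ratio R = 1/(1 − f) ≈ 1/0.6259 ≈ 1.5977.
Each bolus raises the concentration by D/Vd = 341/9 ≈ 37.889 mcg/mL.
Steady-state peak Cmax,ss = C₀·R ≈ 37.889 × 1.5977 ≈ 60.535 mcg/mL.
Steady-state trough Cmin,ss = Cmax,ss·f ≈ 60.535 × 0.3741 ≈ 22.646 mcg/mL.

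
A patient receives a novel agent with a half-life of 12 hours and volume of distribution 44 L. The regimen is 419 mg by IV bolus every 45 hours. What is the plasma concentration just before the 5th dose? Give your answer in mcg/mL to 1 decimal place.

f = (1/2)^(τ/t½) = (1/2)^(45/12) ≈ 0.0743.
C₀ = D/Vd = 419/44 ≈ 9.523 mcg/mL.
Before the 5th dose, 4 doses have been given. Superposition: Cmin = C₀·(f + f² + … + f^4).
≈ 9.523 × (0.0743 + 0.0055 + 0.0004 + 0.0000) ≈ 9.523 × 0.0802 ≈ 0.764 mcg/mL.

0.8 mcg/mL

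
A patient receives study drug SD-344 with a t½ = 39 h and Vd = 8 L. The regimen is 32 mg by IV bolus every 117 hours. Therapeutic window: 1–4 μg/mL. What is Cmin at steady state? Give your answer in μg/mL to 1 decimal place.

τ = 117 h = 3 half-lives, so f = (1/2)^3 = 0.125.
At steady state, R = 1/(1 − 0.125) = 8/7.
Single-dose peak C₀ = D/Vd = 32/8 = 4 μg/mL.
Steady-state peak Cmax,ss = C₀·R = 4 × 8/7 ≈ 4.571 μg/mL.
Steady-state trough Cmin,ss = Cmax,ss·f ≈ 4.571 × 0.125 ≈ 0.571 μg/mL.
Trough 0.6 μg/mL vs MEC 1 μg/mL: subtherapeutic.

0.6 μg/mL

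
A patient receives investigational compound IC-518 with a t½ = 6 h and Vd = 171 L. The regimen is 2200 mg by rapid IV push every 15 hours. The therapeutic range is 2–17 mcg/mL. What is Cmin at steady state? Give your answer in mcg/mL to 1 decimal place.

τ/t½ = 15/6 ≈ 2.5, so fraction remaining f = (1/2)^(15/6) ≈ 0.1768.
Accumulation ratio R = 1/(1 − f) ≈ 1/0.8232 ≈ 1.2148.
Each bolus raises the concentration by D/Vd = 2200/171 ≈ 12.865 mcg/mL.
Steady-state peak Cmax,ss = C₀·R ≈ 12.865 × 1.2148 ≈ 15.628 mcg/mL.
Steady-state trough Cmin,ss = Cmax,ss·f ≈ 15.628 × 0.1768 ≈ 2.763 mcg/mL.
Trough 2.8 mcg/mL vs MEC 2 mcg/mL: adequate.

2.8 mcg/mL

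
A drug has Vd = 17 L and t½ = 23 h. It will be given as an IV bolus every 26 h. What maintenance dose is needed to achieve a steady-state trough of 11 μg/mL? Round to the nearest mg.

τ/t½ = 26/23 ≈ 1.1304, so f = (1/2)^(26/23) ≈ 0.456778.
Cmin,ss = (D/Vd)·f/(1−f), so D = Cmin,ss·Vd·(1−f)/f.
D = 11 × 17 × (1−f)/f ≈ 11 × 17 × 1.18925 ≈ 222.39 mg.

222 mg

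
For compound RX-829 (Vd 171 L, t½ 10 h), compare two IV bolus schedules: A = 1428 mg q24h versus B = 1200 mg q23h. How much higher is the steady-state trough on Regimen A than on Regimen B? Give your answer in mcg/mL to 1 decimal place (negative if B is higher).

Regimen A: f = (1/2)^(24/10) ≈ 0.1895; Cmin,ss = (1428/171)·f/(1−f) ≈ 1.952 mcg/mL.
Regimen B: f = (1/2)^(23/10) ≈ 0.2031; Cmin,ss = (1200/171)·f/(1−f) ≈ 1.789 mcg/mL.
Difference ≈ 1.952 − 1.789 ≈ 0.163 mcg/mL.

0.2 mcg/mL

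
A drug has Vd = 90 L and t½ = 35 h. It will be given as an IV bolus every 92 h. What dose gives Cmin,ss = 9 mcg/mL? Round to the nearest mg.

τ/t½ = 92/35 ≈ 2.6286, so f = (1/2)^(92/35) ≈ 0.161704.
Cmin,ss = (D/Vd)·f/(1−f), so D = Cmin,ss·Vd·(1−f)/f.
D = 9 × 90 × (1−f)/f ≈ 9 × 90 × 5.18414 ≈ 4199.15 mg.

4199 mg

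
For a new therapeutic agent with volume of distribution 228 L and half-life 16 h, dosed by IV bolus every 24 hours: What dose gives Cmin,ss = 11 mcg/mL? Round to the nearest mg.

τ/t½ = 24/16 ≈ 1.5, so f = (1/2)^(24/16) ≈ 0.353553.
Cmin,ss = (D/Vd)·f/(1−f), so D = Cmin,ss·Vd·(1−f)/f.
D = 11 × 228 × (1−f)/f ≈ 11 × 228 × 1.82843 ≈ 4585.70 mg.

4586 mg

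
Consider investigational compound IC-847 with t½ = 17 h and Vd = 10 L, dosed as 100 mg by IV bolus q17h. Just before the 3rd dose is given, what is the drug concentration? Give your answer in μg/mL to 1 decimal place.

7.5 μg/mL

f = (1/2)^(τ/t½) = (1/2)^(17/17) ≈ 0.5000.
C₀ = D/Vd = 100/10 ≈ 10.000 μg/mL.
Before the 3rd dose, 2 doses have been given. Superposition: Cmin = C₀·(f + f²).
≈ 10.000 × (0.5000 + 0.2500) ≈ 10.000 × 0.7500 ≈ 7.500 μg/mL.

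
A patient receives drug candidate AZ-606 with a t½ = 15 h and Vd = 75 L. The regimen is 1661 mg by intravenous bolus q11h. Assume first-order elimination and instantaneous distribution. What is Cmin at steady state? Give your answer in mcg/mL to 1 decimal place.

τ/t½ = 11/15 ≈ 0.73333, so fraction remaining f = (1/2)^(11/15) ≈ 0.6015.
Single-dose peak C₀ = D/Vd = 1661/75 ≈ 22.147 mcg/mL.
Steady-state trough Cmin,ss = C₀·f/(1−f) ≈ 22.147 × 0.6015/0.3985 ≈ 33.429 mcg/mL.

33.4 mcg/mL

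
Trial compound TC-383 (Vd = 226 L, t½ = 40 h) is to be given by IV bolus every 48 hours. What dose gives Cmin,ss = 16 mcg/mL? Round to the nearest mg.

4691 mg

τ/t½ = 48/40 ≈ 1.2, so f = (1/2)^(48/40) ≈ 0.435275.
Cmin,ss = (D/Vd)·f/(1−f), so D = Cmin,ss·Vd·(1−f)/f.
D = 16 × 226 × (1−f)/f ≈ 16 × 226 × 1.29740 ≈ 4691.40 mg.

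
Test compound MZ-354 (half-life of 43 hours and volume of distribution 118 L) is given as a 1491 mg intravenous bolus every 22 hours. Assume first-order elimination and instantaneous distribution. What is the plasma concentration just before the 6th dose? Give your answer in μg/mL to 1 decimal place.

24.6 μg/mL

f = (1/2)^(τ/t½) = (1/2)^(22/43) ≈ 0.7014.
C₀ = D/Vd = 1491/118 ≈ 12.636 μg/mL.
Before the 6th dose, 5 doses have been given. Superposition: Cmin = C₀·(f + f² + … + f^5).
≈ 12.636 × (0.7014 + 0.4920 + 0.3451 + 0.2420 + 0.1698) ≈ 12.636 × 1.9503 ≈ 24.644 μg/mL.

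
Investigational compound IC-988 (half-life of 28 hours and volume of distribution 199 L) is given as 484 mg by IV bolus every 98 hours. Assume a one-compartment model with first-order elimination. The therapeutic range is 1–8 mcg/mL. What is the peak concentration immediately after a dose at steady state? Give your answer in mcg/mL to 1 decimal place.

Over one 98-h interval, 98/28 ≈ 3.5 half-lives elapse, leaving f ≈ 0.0884 of each dose.
Accumulation ratio R = 1/(1 − f) ≈ 1/0.9116 ≈ 1.0970.
Each bolus raises the concentration by D/Vd = 484/199 ≈ 2.432 mcg/mL.
Cmax,ss = C₀/(1 − f) ≈ 2.432/0.9116 ≈ 2.668 mcg/mL.
Peak 2.7 mcg/mL vs MTC 8 mcg/mL: below toxic threshold.

2.7 mcg/mL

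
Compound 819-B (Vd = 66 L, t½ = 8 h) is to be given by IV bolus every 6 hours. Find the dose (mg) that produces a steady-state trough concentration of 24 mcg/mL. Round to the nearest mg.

τ/t½ = 6/8 ≈ 0.75, so f = (1/2)^(6/8) ≈ 0.594604.
Cmin,ss = (D/Vd)·f/(1−f), so D = Cmin,ss·Vd·(1−f)/f.
D = 24 × 66 × (1−f)/f ≈ 24 × 66 × 0.68179 ≈ 1079.96 mg.

1080 mg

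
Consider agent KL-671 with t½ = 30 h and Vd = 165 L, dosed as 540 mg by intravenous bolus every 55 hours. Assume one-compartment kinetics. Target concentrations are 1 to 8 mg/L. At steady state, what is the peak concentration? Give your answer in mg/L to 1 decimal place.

k = ln2/t½ = ln2/30 ≈ 0.023105 h⁻¹; fraction remaining f = e^(−kτ) = e^(−0.023105×55) ≈ 0.2806.
At steady state, accumulation factor R = 1/(1 − e^(−kτ)) ≈ 1.3900.
Each bolus raises the concentration by D/Vd = 540/165 ≈ 3.273 mg/L.
Steady-state peak Cmax,ss = C₀·R ≈ 3.273 × 1.3900 ≈ 4.549 mg/L.
Peak 4.5 mg/L vs MTC 8 mg/L: below toxic threshold.

4.5 mg/L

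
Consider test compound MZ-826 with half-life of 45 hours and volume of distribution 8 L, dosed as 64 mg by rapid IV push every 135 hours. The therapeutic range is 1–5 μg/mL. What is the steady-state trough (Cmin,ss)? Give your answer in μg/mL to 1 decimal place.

The dosing interval is 3 half-lives, so f = 2^(−3) = 0.125.
At steady state, R = 1/(1 − 0.125) = 8/7.
Single-dose peak C₀ = D/Vd = 64/8 = 8 μg/mL.
Steady-state peak Cmax,ss = C₀·R = 8 × 8/7 ≈ 9.143 μg/mL.
Steady-state trough Cmin,ss = Cmax,ss·f ≈ 9.143 × 0.125 ≈ 1.143 μg/mL.
Trough 1.1 μg/mL vs MEC 1 μg/mL: adequate.

1.1 μg/mL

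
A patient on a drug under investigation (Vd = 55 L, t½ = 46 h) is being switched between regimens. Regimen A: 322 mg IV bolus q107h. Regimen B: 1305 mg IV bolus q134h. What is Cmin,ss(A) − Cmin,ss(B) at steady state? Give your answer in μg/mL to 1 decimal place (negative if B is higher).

Regimen A: f = (1/2)^(107/46) ≈ 0.1994; Cmin,ss = (322/55)·f/(1−f) ≈ 1.458 μg/mL.
Regimen B: f = (1/2)^(134/46) ≈ 0.1328; Cmin,ss = (1305/55)·f/(1−f) ≈ 3.634 μg/mL.
Difference ≈ 1.458 − 3.634 ≈ -2.176 μg/mL.

-2.2 μg/mL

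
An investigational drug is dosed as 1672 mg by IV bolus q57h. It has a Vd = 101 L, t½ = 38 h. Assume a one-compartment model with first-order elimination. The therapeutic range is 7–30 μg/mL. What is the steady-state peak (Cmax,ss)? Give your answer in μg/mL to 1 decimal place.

25.6 μg/mL

τ/t½ = 57/38 ≈ 1.5, so fraction remaining f = (1/2)^(57/38) ≈ 0.3536.
Accumulation ratio R = 1/(1 − f) ≈ 1/0.6464 ≈ 1.5470.
Each bolus raises the concentration by D/Vd = 1672/101 ≈ 16.554 μg/mL.
Steady-state peak Cmax,ss = C₀·R ≈ 16.554 × 1.5470 ≈ 25.609 μg/mL.
Peak 25.6 μg/mL vs MTC 30 μg/mL: below toxic threshold.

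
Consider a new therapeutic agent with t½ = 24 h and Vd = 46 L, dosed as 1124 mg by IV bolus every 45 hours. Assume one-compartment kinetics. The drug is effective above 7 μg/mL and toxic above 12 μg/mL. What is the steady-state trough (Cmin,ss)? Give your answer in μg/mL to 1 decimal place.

k = ln2/t½ = ln2/24 ≈ 0.028881 h⁻¹; fraction remaining f = e^(−kτ) = e^(−0.028881×45) ≈ 0.2726.
Each bolus raises the concentration by D/Vd = 1124/46 ≈ 24.435 μg/mL.
Steady-state trough Cmin,ss = C₀·f/(1−f) ≈ 24.435 × 0.2726/0.7274 ≈ 9.157 μg/mL.
Trough 9.2 μg/mL vs MEC 7 μg/mL: adequate.

9.2 μg/mL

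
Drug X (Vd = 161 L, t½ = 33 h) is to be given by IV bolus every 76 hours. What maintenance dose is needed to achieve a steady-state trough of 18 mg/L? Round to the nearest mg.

τ/t½ = 76/33 ≈ 2.303, so f = (1/2)^(76/33) ≈ 0.202637.
Cmin,ss = (D/Vd)·f/(1−f), so D = Cmin,ss·Vd·(1−f)/f.
D = 18 × 161 × (1−f)/f ≈ 18 × 161 × 3.93493 ≈ 11403.43 mg.

11403 mg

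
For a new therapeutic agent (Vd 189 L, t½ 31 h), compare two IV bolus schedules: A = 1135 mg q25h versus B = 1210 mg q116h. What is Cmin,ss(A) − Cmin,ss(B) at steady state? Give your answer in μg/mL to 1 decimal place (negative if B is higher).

Regimen A: f = (1/2)^(25/31) ≈ 0.5718; Cmin,ss = (1135/189)·f/(1−f) ≈ 8.019 μg/mL.
Regimen B: f = (1/2)^(116/31) ≈ 0.0747; Cmin,ss = (1210/189)·f/(1−f) ≈ 0.517 μg/mL.
Difference ≈ 8.019 − 0.517 ≈ 7.502 μg/mL.

7.5 μg/mL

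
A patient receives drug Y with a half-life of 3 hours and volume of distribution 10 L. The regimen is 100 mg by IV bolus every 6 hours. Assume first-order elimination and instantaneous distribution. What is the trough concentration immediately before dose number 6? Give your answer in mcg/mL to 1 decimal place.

f = (1/2)^(τ/t½) = (1/2)^(6/3) ≈ 0.2500.
C₀ = D/Vd = 100/10 ≈ 10.000 mcg/mL.
Before the 6th dose, 5 doses have been given. Superposition: Cmin = C₀·(f + f² + … + f^5).
≈ 10.000 × (0.2500 + 0.0625 + 0.0156 + 0.0039 + 0.0010) ≈ 10.000 × 0.3330 ≈ 3.330 mcg/mL.

3.3 mcg/mL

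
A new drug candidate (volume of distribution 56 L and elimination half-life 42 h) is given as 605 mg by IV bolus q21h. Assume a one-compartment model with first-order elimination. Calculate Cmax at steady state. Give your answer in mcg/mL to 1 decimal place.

36.9 mcg/mL

Over one 21-h interval, 21/42 ≈ 0.5 half-lives elapse, leaving f ≈ 0.7071 of each dose.
At steady state, accumulation factor R = 1/(1 − e^(−kτ)) ≈ 3.4141.
Each bolus raises the concentration by D/Vd = 605/56 ≈ 10.804 mcg/mL.
Cmax,ss = C₀/(1 − f) ≈ 10.804/0.2929 ≈ 36.886 mcg/mL.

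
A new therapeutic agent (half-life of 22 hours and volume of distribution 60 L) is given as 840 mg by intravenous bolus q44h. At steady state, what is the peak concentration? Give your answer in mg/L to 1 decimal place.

18.7 mg/L

τ = 44 h = 2 half-lives, so f = (1/2)^2 = 0.25.
At steady state, R = 1/(1 − 0.25) = 4/3.
Single-dose peak C₀ = D/Vd = 840/60 = 14 mg/L.
Steady-state peak Cmax,ss = C₀·R = 14 × 4/3 ≈ 18.667 mg/L.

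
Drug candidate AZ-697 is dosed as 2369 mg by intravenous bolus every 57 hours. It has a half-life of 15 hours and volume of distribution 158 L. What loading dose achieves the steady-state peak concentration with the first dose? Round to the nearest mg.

f = (1/2)^(57/15) ≈ 0.071794; accumulation ratio R = 1/(1−f) ≈ 1.07735.
Loading dose to hit Cmax,ss on first dose: D_load = D_maint·R ≈ 2369 × 1.07735 ≈ 2552.24 mg.

2552 mg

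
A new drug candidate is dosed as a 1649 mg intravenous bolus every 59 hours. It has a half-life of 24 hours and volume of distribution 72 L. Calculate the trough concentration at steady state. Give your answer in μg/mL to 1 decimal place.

τ/t½ = 59/24 ≈ 2.4583, so fraction remaining f = (1/2)^(59/24) ≈ 0.1820.
Each bolus raises the concentration by D/Vd = 1649/72 ≈ 22.903 μg/mL.
Steady-state trough Cmin,ss = C₀·f/(1−f) ≈ 22.903 × 0.1820/0.8180 ≈ 5.096 μg/mL.

5.1 μg/mL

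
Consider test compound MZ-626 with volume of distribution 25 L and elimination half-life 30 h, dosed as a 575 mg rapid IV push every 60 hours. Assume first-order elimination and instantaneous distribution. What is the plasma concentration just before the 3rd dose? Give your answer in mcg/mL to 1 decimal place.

7.2 mcg/mL

f = (1/2)^(τ/t½) = (1/2)^(60/30) ≈ 0.2500.
C₀ = D/Vd = 575/25 ≈ 23.000 mcg/mL.
Before the 3rd dose, 2 doses have been given. Superposition: Cmin = C₀·(f + f²).
≈ 23.000 × (0.2500 + 0.0625) ≈ 23.000 × 0.3125 ≈ 7.188 mcg/mL.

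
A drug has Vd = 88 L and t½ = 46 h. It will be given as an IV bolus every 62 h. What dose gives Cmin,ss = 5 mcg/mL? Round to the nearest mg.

τ/t½ = 62/46 ≈ 1.3478, so f = (1/2)^(62/46) ≈ 0.392884.
Cmin,ss = (D/Vd)·f/(1−f), so D = Cmin,ss·Vd·(1−f)/f.
D = 5 × 88 × (1−f)/f ≈ 5 × 88 × 1.54528 ≈ 679.92 mg.

680 mg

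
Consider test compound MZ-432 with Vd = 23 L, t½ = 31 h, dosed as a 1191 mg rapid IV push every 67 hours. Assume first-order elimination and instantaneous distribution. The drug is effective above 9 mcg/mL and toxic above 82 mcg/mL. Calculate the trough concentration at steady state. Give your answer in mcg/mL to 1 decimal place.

τ/t½ = 67/31 ≈ 2.1613, so fraction remaining f = (1/2)^(67/31) ≈ 0.2236.
Single-dose peak C₀ = D/Vd = 1191/23 ≈ 51.783 mcg/mL.
Steady-state trough Cmin,ss = C₀·f/(1−f) ≈ 51.783 × 0.2236/0.7764 ≈ 14.913 mcg/mL.
Trough 14.9 mcg/mL vs MEC 9 mcg/mL: adequate.

14.9 mcg/mL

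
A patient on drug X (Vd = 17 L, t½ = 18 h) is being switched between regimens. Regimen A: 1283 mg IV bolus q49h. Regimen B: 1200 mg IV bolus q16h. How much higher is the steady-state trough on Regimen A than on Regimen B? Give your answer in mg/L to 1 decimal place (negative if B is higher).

Regimen A: f = (1/2)^(49/18) ≈ 0.1515; Cmin,ss = (1283/17)·f/(1−f) ≈ 13.475 mg/L.
Regimen B: f = (1/2)^(16/18) ≈ 0.5400; Cmin,ss = (1200/17)·f/(1−f) ≈ 82.864 mg/L.
Difference ≈ 13.475 − 82.864 ≈ -69.389 mg/L.

-69.4 mg/L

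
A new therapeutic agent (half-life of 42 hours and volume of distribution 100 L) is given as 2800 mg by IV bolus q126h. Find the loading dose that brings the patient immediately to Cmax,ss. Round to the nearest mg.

f = (1/2)^(126/42) ≈ 0.125000; accumulation ratio R = 1/(1−f) ≈ 1.14286.
Loading dose to hit Cmax,ss on first dose: D_load = D_maint·R ≈ 2800 × 1.14286 ≈ 3200.01 mg.

3200 mg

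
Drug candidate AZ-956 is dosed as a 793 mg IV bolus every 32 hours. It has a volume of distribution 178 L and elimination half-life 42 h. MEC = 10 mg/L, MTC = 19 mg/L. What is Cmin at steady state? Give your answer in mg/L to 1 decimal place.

6.4 mg/L

τ/t½ = 32/42 ≈ 0.7619, so fraction remaining f = (1/2)^(32/42) ≈ 0.5897.
Accumulation ratio R = 1/(1 − f) ≈ 1/0.4103 ≈ 2.4372.
Single-dose peak C₀ = D/Vd = 793/178 ≈ 4.455 mg/L.
Cmax,ss = C₀/(1 − f) ≈ 4.455/0.4103 ≈ 10.858 mg/L.
Steady-state trough Cmin,ss = Cmax,ss·f ≈ 10.858 × 0.5897 ≈ 6.403 mg/L.
Trough 6.4 mg/L vs MEC 10 mg/L: subtherapeutic.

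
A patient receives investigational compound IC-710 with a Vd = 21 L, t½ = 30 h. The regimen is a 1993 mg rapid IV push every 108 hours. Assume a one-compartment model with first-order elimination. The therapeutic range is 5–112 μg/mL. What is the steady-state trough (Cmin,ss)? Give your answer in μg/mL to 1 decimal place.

τ/t½ = 108/30 ≈ 3.6, so fraction remaining f = (1/2)^(108/30) ≈ 0.0825.
Single-dose peak C₀ = D/Vd = 1993/21 ≈ 94.905 μg/mL.
Steady-state trough Cmin,ss = C₀·f/(1−f) ≈ 94.905 × 0.0825/0.9175 ≈ 8.534 μg/mL.
Trough 8.5 μg/mL vs MEC 5 μg/mL: adequate.

8.5 μg/mL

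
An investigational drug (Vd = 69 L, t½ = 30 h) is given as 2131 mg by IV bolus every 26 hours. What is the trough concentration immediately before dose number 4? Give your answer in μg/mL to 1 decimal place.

31.3 μg/mL

f = (1/2)^(τ/t½) = (1/2)^(26/30) ≈ 0.5484.
C₀ = D/Vd = 2131/69 ≈ 30.884 μg/mL.
Before the 4th dose, 3 doses have been given. Superposition: Cmin = C₀·(f + f² + … + f^3).
≈ 30.884 × (0.5484 + 0.3007 + 0.1649) ≈ 30.884 × 1.0140 ≈ 31.316 μg/mL.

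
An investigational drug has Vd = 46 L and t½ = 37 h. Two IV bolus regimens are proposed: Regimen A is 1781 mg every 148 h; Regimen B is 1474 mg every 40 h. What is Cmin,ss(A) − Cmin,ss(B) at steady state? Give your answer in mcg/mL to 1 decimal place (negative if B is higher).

-26.1 mcg/mL

Regimen A: f = (1/2)^(148/37) ≈ 0.0625; Cmin,ss = (1781/46)·f/(1−f) ≈ 2.581 mcg/mL.
Regimen B: f = (1/2)^(40/37) ≈ 0.4727; Cmin,ss = (1474/46)·f/(1−f) ≈ 28.725 mcg/mL.
Difference ≈ 2.581 − 28.725 ≈ -26.144 mcg/mL.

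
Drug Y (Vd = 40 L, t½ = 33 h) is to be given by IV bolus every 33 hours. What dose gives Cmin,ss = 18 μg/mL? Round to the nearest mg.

τ/t½ = 33/33 ≈ 1, so f = (1/2)^(33/33) ≈ 0.500000.
Cmin,ss = (D/Vd)·f/(1−f), so D = Cmin,ss·Vd·(1−f)/f.
D = 18 × 40 × (1−f)/f ≈ 18 × 40 × 1.00000 ≈ 720.00 mg.

720 mg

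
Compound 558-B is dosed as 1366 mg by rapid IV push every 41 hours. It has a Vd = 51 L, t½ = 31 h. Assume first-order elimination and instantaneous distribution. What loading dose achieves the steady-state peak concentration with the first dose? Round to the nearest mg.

2276 mg

f = (1/2)^(41/31) ≈ 0.399819; accumulation ratio R = 1/(1−f) ≈ 1.66616.
Loading dose to hit Cmax,ss on first dose: D_load = D_maint·R ≈ 1366 × 1.66616 ≈ 2275.97 mg.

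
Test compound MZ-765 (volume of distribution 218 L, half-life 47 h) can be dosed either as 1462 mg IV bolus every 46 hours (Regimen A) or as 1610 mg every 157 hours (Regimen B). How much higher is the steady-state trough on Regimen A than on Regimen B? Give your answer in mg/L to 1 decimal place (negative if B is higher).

Regimen A: f = (1/2)^(46/47) ≈ 0.5074; Cmin,ss = (1462/218)·f/(1−f) ≈ 6.908 mg/L.
Regimen B: f = (1/2)^(157/47) ≈ 0.0987; Cmin,ss = (1610/218)·f/(1−f) ≈ 0.809 mg/L.
Difference ≈ 6.908 − 0.809 ≈ 6.099 mg/L.

6.1 mg/L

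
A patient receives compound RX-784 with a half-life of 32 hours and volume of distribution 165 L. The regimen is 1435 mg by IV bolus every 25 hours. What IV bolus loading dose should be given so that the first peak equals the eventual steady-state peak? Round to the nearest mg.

3432 mg

f = (1/2)^(25/32) ≈ 0.581862; accumulation ratio R = 1/(1−f) ≈ 2.39155.
Loading dose to hit Cmax,ss on first dose: D_load = D_maint·R ≈ 1435 × 2.39155 ≈ 3431.87 mg.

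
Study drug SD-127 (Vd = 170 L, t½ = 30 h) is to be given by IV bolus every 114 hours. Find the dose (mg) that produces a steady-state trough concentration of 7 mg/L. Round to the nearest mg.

τ/t½ = 114/30 ≈ 3.8, so f = (1/2)^(114/30) ≈ 0.071794.
Cmin,ss = (D/Vd)·f/(1−f), so D = Cmin,ss·Vd·(1−f)/f.
D = 7 × 170 × (1−f)/f ≈ 7 × 170 × 12.92874 ≈ 15385.20 mg.

15385 mg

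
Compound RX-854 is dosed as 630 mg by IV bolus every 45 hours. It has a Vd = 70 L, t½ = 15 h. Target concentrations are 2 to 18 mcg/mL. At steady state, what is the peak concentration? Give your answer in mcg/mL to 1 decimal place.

The dosing interval is 3 half-lives, so f = 2^(−3) = 0.125.
Accumulation ratio R = 1/(1 − f) = 1/0.875 = 8/7.
Single-dose peak C₀ = D/Vd = 630/70 = 9 mcg/mL.
Steady-state peak Cmax,ss = C₀·R = 9 × 8/7 ≈ 10.286 mcg/mL.
Peak 10.3 mcg/mL vs MTC 18 mcg/mL: below toxic threshold.

10.3 mcg/mL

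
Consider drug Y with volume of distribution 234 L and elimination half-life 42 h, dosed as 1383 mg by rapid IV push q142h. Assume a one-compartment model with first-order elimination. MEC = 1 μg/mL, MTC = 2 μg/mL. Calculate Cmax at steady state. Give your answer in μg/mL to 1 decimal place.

τ/t½ = 142/42 ≈ 3.381, so fraction remaining f = (1/2)^(142/42) ≈ 0.0960.
Accumulation ratio R = 1/(1 − f) ≈ 1/0.9040 ≈ 1.1062.
Each bolus raises the concentration by D/Vd = 1383/234 ≈ 5.910 μg/mL.
Cmax,ss = C₀/(1 − f) ≈ 5.910/0.9040 ≈ 6.538 μg/mL.
Peak 6.5 μg/mL vs MTC 2 μg/mL: exceeds toxic threshold.

6.5 μg/mL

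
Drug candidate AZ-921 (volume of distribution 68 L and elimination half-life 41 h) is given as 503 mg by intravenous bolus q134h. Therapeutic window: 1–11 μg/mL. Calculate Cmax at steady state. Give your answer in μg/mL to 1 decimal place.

8.3 μg/mL

Over one 134-h interval, 134/41 ≈ 3.2683 half-lives elapse, leaving f ≈ 0.1038 of each dose.
At steady state, accumulation factor R = 1/(1 − e^(−kτ)) ≈ 1.1158.
Single-dose peak C₀ = D/Vd = 503/68 ≈ 7.397 μg/mL.
Steady-state peak Cmax,ss = C₀·R ≈ 7.397 × 1.1158 ≈ 8.254 μg/mL.
Peak 8.3 μg/mL vs MTC 11 μg/mL: below toxic threshold.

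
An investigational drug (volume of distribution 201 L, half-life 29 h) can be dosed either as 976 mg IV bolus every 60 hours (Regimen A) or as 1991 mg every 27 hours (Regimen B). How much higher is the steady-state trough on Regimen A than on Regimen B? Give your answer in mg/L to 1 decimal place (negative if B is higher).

-9.4 mg/L

Regimen A: f = (1/2)^(60/29) ≈ 0.2383; Cmin,ss = (976/201)·f/(1−f) ≈ 1.519 mg/L.
Regimen B: f = (1/2)^(27/29) ≈ 0.5245; Cmin,ss = (1991/201)·f/(1−f) ≈ 10.926 mg/L.
Difference ≈ 1.519 − 10.926 ≈ -9.407 mg/L.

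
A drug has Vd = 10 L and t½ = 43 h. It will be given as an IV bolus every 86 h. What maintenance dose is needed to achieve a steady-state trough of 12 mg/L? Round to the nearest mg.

τ/t½ = 86/43 ≈ 2, so f = (1/2)^(86/43) ≈ 0.250000.
Cmin,ss = (D/Vd)·f/(1−f), so D = Cmin,ss·Vd·(1−f)/f.
D = 12 × 10 × (1−f)/f ≈ 12 × 10 × 3.00000 ≈ 360.00 mg.

360 mg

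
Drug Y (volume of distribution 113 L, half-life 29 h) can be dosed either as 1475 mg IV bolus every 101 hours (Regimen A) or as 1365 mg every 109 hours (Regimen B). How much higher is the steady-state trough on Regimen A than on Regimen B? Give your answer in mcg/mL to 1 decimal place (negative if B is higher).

Regimen A: f = (1/2)^(101/29) ≈ 0.0895; Cmin,ss = (1475/113)·f/(1−f) ≈ 1.283 mcg/mL.
Regimen B: f = (1/2)^(109/29) ≈ 0.0739; Cmin,ss = (1365/113)·f/(1−f) ≈ 0.964 mcg/mL.
Difference ≈ 1.283 − 0.964 ≈ 0.319 mcg/mL.

0.3 mcg/mL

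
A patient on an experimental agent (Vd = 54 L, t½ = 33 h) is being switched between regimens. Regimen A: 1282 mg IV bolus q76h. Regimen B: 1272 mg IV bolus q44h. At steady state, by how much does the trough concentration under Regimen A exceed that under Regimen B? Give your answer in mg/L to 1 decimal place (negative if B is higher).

Regimen A: f = (1/2)^(76/33) ≈ 0.2026; Cmin,ss = (1282/54)·f/(1−f) ≈ 6.032 mg/L.
Regimen B: f = (1/2)^(44/33) ≈ 0.3969; Cmin,ss = (1272/54)·f/(1−f) ≈ 15.502 mg/L.
Difference ≈ 6.032 − 15.502 ≈ -9.470 mg/L.

-9.5 mg/L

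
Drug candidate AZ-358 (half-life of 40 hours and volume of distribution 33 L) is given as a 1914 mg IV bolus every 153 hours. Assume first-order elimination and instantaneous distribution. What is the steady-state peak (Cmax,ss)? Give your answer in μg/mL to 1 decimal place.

τ/t½ = 153/40 ≈ 3.825, so fraction remaining f = (1/2)^(153/40) ≈ 0.0706.
Accumulation ratio R = 1/(1 − f) ≈ 1/0.9294 ≈ 1.0760.
Each bolus raises the concentration by D/Vd = 1914/33 ≈ 58.000 μg/mL.
Steady-state peak Cmax,ss = C₀·R ≈ 58.000 × 1.0760 ≈ 62.408 μg/mL.

62.4 μg/mL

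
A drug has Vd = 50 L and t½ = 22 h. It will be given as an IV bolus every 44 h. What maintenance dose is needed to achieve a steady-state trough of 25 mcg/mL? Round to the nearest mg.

τ/t½ = 44/22 ≈ 2, so f = (1/2)^(44/22) ≈ 0.250000.
Cmin,ss = (D/Vd)·f/(1−f), so D = Cmin,ss·Vd·(1−f)/f.
D = 25 × 50 × (1−f)/f ≈ 25 × 50 × 3.00000 ≈ 3750.00 mg.

3750 mg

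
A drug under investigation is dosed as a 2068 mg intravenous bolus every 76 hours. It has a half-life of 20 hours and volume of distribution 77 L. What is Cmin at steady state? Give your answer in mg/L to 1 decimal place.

k = ln2/t½ = ln2/20 ≈ 0.034657 h⁻¹; fraction remaining f = e^(−kτ) = e^(−0.034657×76) ≈ 0.0718.
Single-dose peak C₀ = D/Vd = 2068/77 ≈ 26.857 mg/L.
Steady-state trough Cmin,ss = C₀·f/(1−f) ≈ 26.857 × 0.0718/0.9282 ≈ 2.077 mg/L.

2.1 mg/L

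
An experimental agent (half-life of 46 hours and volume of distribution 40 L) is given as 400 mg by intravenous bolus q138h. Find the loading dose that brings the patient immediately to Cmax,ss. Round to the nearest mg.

457 mg

f = (1/2)^(138/46) ≈ 0.125000; accumulation ratio R = 1/(1−f) ≈ 1.14286.
Loading dose to hit Cmax,ss on first dose: D_load = D_maint·R ≈ 400 × 1.14286 ≈ 457.14 mg.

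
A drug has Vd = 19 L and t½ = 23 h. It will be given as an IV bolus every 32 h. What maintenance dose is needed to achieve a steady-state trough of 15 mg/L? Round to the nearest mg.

463 mg

τ/t½ = 32/23 ≈ 1.3913, so f = (1/2)^(32/23) ≈ 0.381220.
Cmin,ss = (D/Vd)·f/(1−f), so D = Cmin,ss·Vd·(1−f)/f.
D = 15 × 19 × (1−f)/f ≈ 15 × 19 × 1.62316 ≈ 462.60 mg.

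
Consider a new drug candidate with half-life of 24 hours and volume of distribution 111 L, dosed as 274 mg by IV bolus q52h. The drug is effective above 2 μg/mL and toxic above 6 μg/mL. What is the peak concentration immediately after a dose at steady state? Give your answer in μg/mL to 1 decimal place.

3.2 μg/mL

τ/t½ = 52/24 ≈ 2.1667, so fraction remaining f = (1/2)^(52/24) ≈ 0.2227.
Accumulation ratio R = 1/(1 − f) ≈ 1/0.7773 ≈ 1.2865.
Each bolus raises the concentration by D/Vd = 274/111 ≈ 2.468 μg/mL.
Steady-state peak Cmax,ss = C₀·R ≈ 2.468 × 1.2865 ≈ 3.175 μg/mL.
Peak 3.2 μg/mL vs MTC 6 μg/mL: below toxic threshold.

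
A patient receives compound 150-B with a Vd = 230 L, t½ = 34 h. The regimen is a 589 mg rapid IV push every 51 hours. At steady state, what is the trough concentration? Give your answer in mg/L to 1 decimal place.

1.4 mg/L

τ/t½ = 51/34 ≈ 1.5, so fraction remaining f = (1/2)^(51/34) ≈ 0.3536.
Each bolus raises the concentration by D/Vd = 589/230 ≈ 2.561 mg/L.
Steady-state trough Cmin,ss = C₀·f/(1−f) ≈ 2.561 × 0.3536/0.6464 ≈ 1.401 mg/L.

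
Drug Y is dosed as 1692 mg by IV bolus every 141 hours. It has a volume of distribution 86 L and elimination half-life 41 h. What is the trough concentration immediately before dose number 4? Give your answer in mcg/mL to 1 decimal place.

f = (1/2)^(τ/t½) = (1/2)^(141/41) ≈ 0.0922.
C₀ = D/Vd = 1692/86 ≈ 19.674 mcg/mL.
Before the 4th dose, 3 doses have been given. Superposition: Cmin = C₀·(f + f² + … + f^3).
≈ 19.674 × (0.0922 + 0.0085 + 0.0008) ≈ 19.674 × 0.1015 ≈ 1.997 mcg/mL.

2.0 mcg/mL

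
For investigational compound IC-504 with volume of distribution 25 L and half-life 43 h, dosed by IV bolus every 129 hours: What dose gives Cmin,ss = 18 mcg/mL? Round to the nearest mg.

3150 mg

τ/t½ = 129/43 ≈ 3, so f = (1/2)^(129/43) ≈ 0.125000.
Cmin,ss = (D/Vd)·f/(1−f), so D = Cmin,ss·Vd·(1−f)/f.
D = 18 × 25 × (1−f)/f ≈ 18 × 25 × 7.00000 ≈ 3150.00 mg.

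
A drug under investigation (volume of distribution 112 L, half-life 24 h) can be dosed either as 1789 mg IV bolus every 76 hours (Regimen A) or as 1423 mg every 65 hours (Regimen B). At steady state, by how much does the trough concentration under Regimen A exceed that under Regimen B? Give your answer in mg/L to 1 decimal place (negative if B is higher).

-0.3 mg/L

Regimen A: f = (1/2)^(76/24) ≈ 0.1114; Cmin,ss = (1789/112)·f/(1−f) ≈ 2.002 mg/L.
Regimen B: f = (1/2)^(65/24) ≈ 0.1530; Cmin,ss = (1423/112)·f/(1−f) ≈ 2.295 mg/L.
Difference ≈ 2.002 − 2.295 ≈ -0.293 mg/L.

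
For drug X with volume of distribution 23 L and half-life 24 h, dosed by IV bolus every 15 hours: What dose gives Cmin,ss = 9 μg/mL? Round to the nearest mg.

τ/t½ = 15/24 ≈ 0.625, so f = (1/2)^(15/24) ≈ 0.648420.
Cmin,ss = (D/Vd)·f/(1−f), so D = Cmin,ss·Vd·(1−f)/f.
D = 9 × 23 × (1−f)/f ≈ 9 × 23 × 0.54221 ≈ 112.24 mg.

112 mg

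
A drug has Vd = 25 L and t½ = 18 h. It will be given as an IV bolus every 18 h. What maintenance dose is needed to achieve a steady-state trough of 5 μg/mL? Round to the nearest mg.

τ/t½ = 18/18 ≈ 1, so f = (1/2)^(18/18) ≈ 0.500000.
Cmin,ss = (D/Vd)·f/(1−f), so D = Cmin,ss·Vd·(1−f)/f.
D = 5 × 25 × (1−f)/f ≈ 5 × 25 × 1.00000 ≈ 125.00 mg.

125 mg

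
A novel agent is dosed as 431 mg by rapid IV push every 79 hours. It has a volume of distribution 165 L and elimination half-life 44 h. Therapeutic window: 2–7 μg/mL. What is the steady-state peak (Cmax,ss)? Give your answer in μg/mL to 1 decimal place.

3.7 μg/mL

τ/t½ = 79/44 ≈ 1.7955, so fraction remaining f = (1/2)^(79/44) ≈ 0.2881.
Accumulation ratio R = 1/(1 − f) ≈ 1/0.7119 ≈ 1.4047.
Single-dose peak C₀ = D/Vd = 431/165 ≈ 2.612 μg/mL.
Cmax,ss = C₀/(1 − f) ≈ 2.612/0.7119 ≈ 3.669 μg/mL.
Peak 3.7 μg/mL vs MTC 7 μg/mL: below toxic threshold.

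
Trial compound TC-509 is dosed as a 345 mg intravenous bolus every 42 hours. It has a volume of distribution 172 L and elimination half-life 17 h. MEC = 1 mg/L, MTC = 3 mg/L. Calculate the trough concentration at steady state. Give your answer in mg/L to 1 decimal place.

τ/t½ = 42/17 ≈ 2.4706, so fraction remaining f = (1/2)^(42/17) ≈ 0.1804.
Each bolus raises the concentration by D/Vd = 345/172 ≈ 2.006 mg/L.
Steady-state trough Cmin,ss = C₀·f/(1−f) ≈ 2.006 × 0.1804/0.8196 ≈ 0.442 mg/L.
Trough 0.4 mg/L vs MEC 1 mg/L: subtherapeutic.

0.4 mg/L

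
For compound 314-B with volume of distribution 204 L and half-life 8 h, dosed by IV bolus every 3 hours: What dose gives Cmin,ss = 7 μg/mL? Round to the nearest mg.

424 mg

τ/t½ = 3/8 ≈ 0.375, so f = (1/2)^(3/8) ≈ 0.771105.
Cmin,ss = (D/Vd)·f/(1−f), so D = Cmin,ss·Vd·(1−f)/f.
D = 7 × 204 × (1−f)/f ≈ 7 × 204 × 0.29684 ≈ 423.89 mg.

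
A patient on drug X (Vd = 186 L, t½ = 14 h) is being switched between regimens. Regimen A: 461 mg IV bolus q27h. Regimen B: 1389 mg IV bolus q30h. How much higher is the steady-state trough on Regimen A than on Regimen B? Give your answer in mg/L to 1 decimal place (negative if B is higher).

-1.3 mg/L

Regimen A: f = (1/2)^(27/14) ≈ 0.2627; Cmin,ss = (461/186)·f/(1−f) ≈ 0.883 mg/L.
Regimen B: f = (1/2)^(30/14) ≈ 0.2264; Cmin,ss = (1389/186)·f/(1−f) ≈ 2.185 mg/L.
Difference ≈ 0.883 − 2.185 ≈ -1.302 mg/L.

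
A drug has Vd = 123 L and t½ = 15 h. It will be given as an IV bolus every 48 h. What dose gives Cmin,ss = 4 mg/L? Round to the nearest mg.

4029 mg

τ/t½ = 48/15 ≈ 3.2, so f = (1/2)^(48/15) ≈ 0.108819.
Cmin,ss = (D/Vd)·f/(1−f), so D = Cmin,ss·Vd·(1−f)/f.
D = 4 × 123 × (1−f)/f ≈ 4 × 123 × 8.18957 ≈ 4029.27 mg.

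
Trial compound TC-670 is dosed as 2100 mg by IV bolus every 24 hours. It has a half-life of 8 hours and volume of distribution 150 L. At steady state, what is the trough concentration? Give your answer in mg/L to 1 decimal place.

The dosing interval is 3 half-lives, so f = 2^(−3) = 0.125.
Accumulation ratio R = 1/(1 − f) = 1/0.875 = 8/7.
Single-dose peak C₀ = D/Vd = 2100/150 = 14 mg/L.
Steady-state peak Cmax,ss = C₀·R = 14 × 8/7 ≈ 16.000 mg/L.
Steady-state trough Cmin,ss = Cmax,ss·f ≈ 16.000 × 0.125 ≈ 2.000 mg/L.

2.0 mg/L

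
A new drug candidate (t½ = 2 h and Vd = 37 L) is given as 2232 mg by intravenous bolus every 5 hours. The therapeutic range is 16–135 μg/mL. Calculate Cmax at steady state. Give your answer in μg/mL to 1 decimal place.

Over one 5-h interval, 5/2 ≈ 2.5 half-lives elapse, leaving f ≈ 0.1768 of each dose.
Accumulation ratio R = 1/(1 − f) ≈ 1/0.8232 ≈ 1.2148.
Single-dose peak C₀ = D/Vd = 2232/37 ≈ 60.324 μg/mL.
Steady-state peak Cmax,ss = C₀·R ≈ 60.324 × 1.2148 ≈ 73.282 μg/mL.
Peak 73.3 μg/mL vs MTC 135 μg/mL: below toxic threshold.

73.3 μg/mL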